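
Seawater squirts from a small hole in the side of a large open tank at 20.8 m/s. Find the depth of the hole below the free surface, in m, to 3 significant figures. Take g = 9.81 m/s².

h ≈ 22.1 m

Torricelli: v = √(2gh), so h = v²/(2g).
h = 20.8²/(2·9.81) = 433/19.62 = 22.1 m.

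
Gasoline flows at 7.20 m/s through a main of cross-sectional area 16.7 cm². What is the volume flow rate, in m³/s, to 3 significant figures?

Q = A·v = 0.00167 m² × 7.20 m/s = 0.0120 m³/s.

Q = 0.0120 m³/s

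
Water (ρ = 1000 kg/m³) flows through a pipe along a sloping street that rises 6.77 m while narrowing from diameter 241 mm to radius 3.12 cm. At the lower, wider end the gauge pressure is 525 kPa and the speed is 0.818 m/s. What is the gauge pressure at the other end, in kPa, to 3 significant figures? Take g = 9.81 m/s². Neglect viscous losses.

Continuity gives A₁v₁ = A₂v₂, so v₂ = (456 cm²)/(30.6 cm²) × 0.818 m/s = 12.2 m/s.
Energy conservation along the streamline gives P₂ = P₁ − ½ρ(v₂² − v₁²) − ρg(h₂ − h₁).
P₂ = 525000 + ½·1000·(0.818² − 12.2²) − 1000·9.81·(+6.77) = 525000 + (-74100) − (66400) = 384000 Pa.

P₂ = 384 kPa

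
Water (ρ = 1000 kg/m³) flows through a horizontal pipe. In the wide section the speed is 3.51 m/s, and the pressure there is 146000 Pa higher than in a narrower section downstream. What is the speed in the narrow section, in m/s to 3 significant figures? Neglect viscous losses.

With h₁ = h₂, rearranging Bernoulli gives v₂ = √(v₁² + 2ΔP/ρ).
v₂ = √(3.51² + 2·146000/1000) = √(12.3 + 292) = 17.4 m/s.

v₂ ≈ 17.4 m/s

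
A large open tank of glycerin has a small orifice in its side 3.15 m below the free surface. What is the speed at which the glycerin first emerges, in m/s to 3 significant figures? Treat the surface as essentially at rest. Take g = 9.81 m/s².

The surface is effectively still and both ends are open, so ½v² = gh and v = √(2·9.81·3.15) = 7.86 m/s.

v ≈ 7.86 m/s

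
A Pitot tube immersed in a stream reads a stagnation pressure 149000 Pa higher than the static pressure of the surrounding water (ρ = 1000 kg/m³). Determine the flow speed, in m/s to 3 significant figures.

v ≈ 17.3 m/s

Bernoulli between the free stream and the stagnation point: ½ρv² = P_stag − P_static.
v = √(2ΔP/ρ) = √(2·149000/1000) = 17.3 m/s.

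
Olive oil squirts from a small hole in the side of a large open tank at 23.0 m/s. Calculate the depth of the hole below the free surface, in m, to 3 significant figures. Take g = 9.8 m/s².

27.0 m

Inverting v = √(2gh) gives h = v² / 2g.
h = 23.0²/(2·9.8) = 529/19.60 = 27.0 m.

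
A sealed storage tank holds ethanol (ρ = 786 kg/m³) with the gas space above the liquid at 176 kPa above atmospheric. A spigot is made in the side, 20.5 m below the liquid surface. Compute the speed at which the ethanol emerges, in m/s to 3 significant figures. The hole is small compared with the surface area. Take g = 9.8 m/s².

Take point 1 at the surface (v₁ ≈ 0) and point 2 at the hole (at atmospheric pressure). Bernoulli: P₁ + ρg h = P_atm + ½ρv₂².
With P₁ − P_atm = 176000 Pa, v₂ = √(2gh + 2ΔP/ρ) = √(2·9.8·20.5 + 2·176000/786) = 29.1 m/s.

29.1 m/s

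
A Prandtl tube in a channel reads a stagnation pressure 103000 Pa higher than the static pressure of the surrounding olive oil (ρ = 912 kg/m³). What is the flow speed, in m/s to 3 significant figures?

The dynamic pressure equals the rise in static pressure at the stagnation point: ΔP = ½ρv².
v = √(2ΔP/ρ) = √(2·103000/912) = 15.0 m/s.

15.0 m/s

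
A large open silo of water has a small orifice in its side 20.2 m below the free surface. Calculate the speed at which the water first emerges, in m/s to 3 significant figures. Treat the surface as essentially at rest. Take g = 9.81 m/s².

v ≈ 19.9 m/s

Bernoulli from surface to hole (P equal, v_surface ≈ 0): v = √(2gh) = √(2×9.81×20.2) = 19.9 m/s.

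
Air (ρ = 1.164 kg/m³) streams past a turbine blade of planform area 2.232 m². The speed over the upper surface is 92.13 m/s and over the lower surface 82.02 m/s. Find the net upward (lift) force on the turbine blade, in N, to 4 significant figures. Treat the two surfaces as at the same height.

The faster flow above has the lower pressure; Bernoulli (same height) gives ΔP = ½ρ(v_up² − v_low²).
ΔP = ½·1.164·(92.13² − 82.02²) = 1025 Pa.
Lift = ΔP · A = 1025 × 2.232 = 2287 N.

F = 2287 N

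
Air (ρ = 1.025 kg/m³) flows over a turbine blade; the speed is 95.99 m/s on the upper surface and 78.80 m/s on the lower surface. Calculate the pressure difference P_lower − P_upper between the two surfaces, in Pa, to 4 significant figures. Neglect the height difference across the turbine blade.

ΔP ≈ 1540 Pa

Bernoulli (same height): P_lower − P_upper = ½ρ(v_upper² − v_lower²).
ΔP = ½·1.025·(95.99² − 78.80²) = 1540 Pa.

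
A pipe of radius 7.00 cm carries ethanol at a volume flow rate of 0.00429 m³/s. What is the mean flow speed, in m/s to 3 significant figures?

v ≈ 0.279 m/s

Q = 0.00429 m³/s = 0.00429 m³/s.
v = Q/A = 0.00429 / 0.0154 = 0.279 m/s.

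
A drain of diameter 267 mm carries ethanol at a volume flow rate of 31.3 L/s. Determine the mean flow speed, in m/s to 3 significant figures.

v = 0.559 m/s

Q = 31.3 L/s = 0.0313 m³/s.
v = Q/A = 0.0313 / 0.0560 = 0.559 m/s.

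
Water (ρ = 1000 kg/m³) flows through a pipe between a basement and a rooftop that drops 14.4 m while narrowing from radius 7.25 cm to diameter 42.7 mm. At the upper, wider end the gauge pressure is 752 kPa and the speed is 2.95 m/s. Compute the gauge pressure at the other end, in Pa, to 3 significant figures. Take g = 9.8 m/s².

319000 Pa

By continuity, v₂ = v₁·A₁/A₂ = 2.95·(165/14.3) = 34.0 m/s.
Energy conservation along the streamline gives P₂ = P₁ − ½ρ(v₂² − v₁²) − ρg(h₂ − h₁).
P₂ = 752000 + ½·1000·(2.95² − 34.0²) − 1000·9.8·(−14.4) = 752000 + (-574000) − (-141000) = 319000 Pa.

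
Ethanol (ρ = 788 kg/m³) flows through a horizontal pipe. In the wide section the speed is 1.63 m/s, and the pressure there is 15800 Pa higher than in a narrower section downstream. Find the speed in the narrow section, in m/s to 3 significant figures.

v₂ = 6.54 m/s

Along the level pipe P + ½ρv² is conserved, hence v₂² = v₁² + 2(P₁ − P₂)/ρ.
v₂ = √(1.63² + 2·15800/788) = √(2.66 + 40.1) = 6.54 m/s.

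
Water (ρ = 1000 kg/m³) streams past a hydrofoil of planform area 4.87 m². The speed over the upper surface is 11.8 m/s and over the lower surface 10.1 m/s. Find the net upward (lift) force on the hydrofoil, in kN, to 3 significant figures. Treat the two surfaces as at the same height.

The faster flow above has the lower pressure; Bernoulli (same height) gives ΔP = ½ρ(v_up² − v_low²).
ΔP = ½·1000·(11.8² − 10.1²) = 18600 Pa.
Lift = ΔP · A = 18600 × 4.87 = 90700 N.

F ≈ 90.7 kN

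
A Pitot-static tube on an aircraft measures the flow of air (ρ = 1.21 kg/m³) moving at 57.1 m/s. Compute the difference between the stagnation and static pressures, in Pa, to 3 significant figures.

ΔP ≈ 1970 Pa

Bernoulli between the free stream and the stagnation point: ½ρv² = P_stag − P_static.
ΔP = ½·1.21·57.1² = 1970 Pa.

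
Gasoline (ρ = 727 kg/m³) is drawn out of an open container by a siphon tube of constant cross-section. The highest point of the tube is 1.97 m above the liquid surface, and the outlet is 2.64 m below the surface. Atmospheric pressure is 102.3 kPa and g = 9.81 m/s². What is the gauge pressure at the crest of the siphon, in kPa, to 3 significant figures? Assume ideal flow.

Bernoulli surface→outlet gives ½v² = g·h_out, so v = √(2·9.81·2.64) = 7.20 m/s.
With constant cross-section the crest speed equals v; applying Bernoulli from the surface up to the crest, P_top = P_atm − ½ρv² − ρg·h_top.
P_top = 102300 − ½·727·7.20² − 727·9.81·1.97 = 69400 Pa. So P_gauge = P_top − P_atm = -32900 Pa.

P_gauge ≈ -32.9 kPa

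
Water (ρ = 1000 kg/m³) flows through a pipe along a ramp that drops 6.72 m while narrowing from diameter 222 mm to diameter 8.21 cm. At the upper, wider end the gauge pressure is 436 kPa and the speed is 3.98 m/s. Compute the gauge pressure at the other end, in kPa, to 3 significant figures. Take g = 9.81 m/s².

P₂ ≈ 86.4 kPa

Continuity gives A₁v₁ = A₂v₂, so v₂ = (387 cm²)/(52.9 cm²) × 3.98 m/s = 29.1 m/s.
Bernoulli: P₁ + ½ρv₁² + ρg h₁ = P₂ + ½ρv₂² + ρg h₂, so P₂ = P₁ + ½ρ(v₁² − v₂²) − ρg(h₂ − h₁).
P₂ = 436000 + ½·1000·(3.98² − 29.1²) − 1000·9.81·(−6.72) = 436000 + (-416000) − (-65900) = 86400 Pa.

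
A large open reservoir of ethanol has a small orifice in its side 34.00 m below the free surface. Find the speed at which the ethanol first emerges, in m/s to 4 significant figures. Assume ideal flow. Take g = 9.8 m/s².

25.81 m/s

The surface is effectively still and both ends are open, so ½v² = gh and v = √(2·9.8·34.00) = 25.81 m/s.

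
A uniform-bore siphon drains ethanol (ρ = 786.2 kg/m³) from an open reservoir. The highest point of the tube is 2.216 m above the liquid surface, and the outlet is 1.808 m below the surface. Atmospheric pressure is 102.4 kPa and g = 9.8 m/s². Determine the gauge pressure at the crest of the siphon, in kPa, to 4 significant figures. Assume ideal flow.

The outlet speed comes from Torricelli: v = √(2g·1.808) = 5.953 m/s.
With constant cross-section the crest speed equals v; applying Bernoulli from the surface up to the crest, P_top = P_atm − ½ρv² − ρg·h_top.
P_top = 102400 − ½·786.2·5.953² − 786.2·9.8·2.216 = 71400 Pa. So P_gauge = P_top − P_atm = -31000 Pa.

P_gauge ≈ -31.00 kPa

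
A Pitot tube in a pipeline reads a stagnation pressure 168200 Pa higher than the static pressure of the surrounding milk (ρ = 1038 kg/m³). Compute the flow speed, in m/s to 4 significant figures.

v = 18.00 m/s

At the stagnation point the flow is brought to rest, so Bernoulli gives P_stag − P_static = ½ρv².
v = √(2ΔP/ρ) = √(2·168200/1038) = 18.00 m/s.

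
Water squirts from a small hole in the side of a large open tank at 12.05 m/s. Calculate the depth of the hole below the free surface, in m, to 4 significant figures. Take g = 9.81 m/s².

Torricelli: v = √(2gh), so h = v²/(2g).
h = 12.05²/(2·9.81) = 145.2/19.62 = 7.401 m.

7.401 m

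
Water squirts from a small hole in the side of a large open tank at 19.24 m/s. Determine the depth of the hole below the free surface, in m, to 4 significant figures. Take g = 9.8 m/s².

For a small hole in a large open tank, ½v² = gh, giving h = v²/(2g).
h = 19.24²/(2·9.8) = 370.2/19.60 = 18.89 m.

h ≈ 18.89 m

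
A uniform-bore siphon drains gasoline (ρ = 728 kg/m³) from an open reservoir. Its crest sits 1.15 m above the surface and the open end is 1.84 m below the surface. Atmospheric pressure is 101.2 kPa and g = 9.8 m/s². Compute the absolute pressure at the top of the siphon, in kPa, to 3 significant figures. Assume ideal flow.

The outlet speed comes from Torricelli: v = √(2g·1.84) = 6.01 m/s.
With constant cross-section the crest speed equals v; applying Bernoulli from the surface up to the crest, P_top = P_atm − ½ρv² − ρg·h_top.
P_top = 101200 − ½·728·6.01² − 728·9.8·1.15 = 79900 Pa.

P_top = 79.9 kPa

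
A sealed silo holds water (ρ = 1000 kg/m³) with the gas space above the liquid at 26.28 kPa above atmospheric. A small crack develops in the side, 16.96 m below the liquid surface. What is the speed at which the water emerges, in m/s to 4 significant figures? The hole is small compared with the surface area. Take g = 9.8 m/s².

Take point 1 at the surface (v₁ ≈ 0) and point 2 at the hole (at atmospheric pressure). Bernoulli: P₁ + ρg h = P_atm + ½ρv₂².
With P₁ − P_atm = 26280 Pa, v₂ = √(2gh + 2ΔP/ρ) = √(2·9.8·16.96 + 2·26280/1000) = 19.62 m/s.

v ≈ 19.62 m/s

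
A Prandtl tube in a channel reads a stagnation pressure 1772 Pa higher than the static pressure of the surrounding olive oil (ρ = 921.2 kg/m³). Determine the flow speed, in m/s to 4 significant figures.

Bernoulli between the free stream and the stagnation point: ½ρv² = P_stag − P_static.
v = √(2ΔP/ρ) = √(2·1772/921.2) = 1.961 m/s.

1.961 m/s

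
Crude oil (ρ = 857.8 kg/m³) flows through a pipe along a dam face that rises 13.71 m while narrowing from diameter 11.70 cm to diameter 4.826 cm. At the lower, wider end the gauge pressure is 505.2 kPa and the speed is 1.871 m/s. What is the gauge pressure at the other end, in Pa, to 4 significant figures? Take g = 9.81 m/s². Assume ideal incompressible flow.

Mass conservation (A₁v₁ = A₂v₂) gives v₂ = 1.871 × 107.5/18.29 = 11.00 m/s.
Applying Bernoulli between the two ends and solving for P₂: P₂ = P₁ + ½ρ(v₁² − v₂²) − ρgΔh.
P₂ = 505200 + ½·857.8·(1.871² − 11.00²) − 857.8·9.81·(+13.71) = 505200 + (-50370) − (115400) = 339500 Pa.

P₂ ≈ 339500 Pa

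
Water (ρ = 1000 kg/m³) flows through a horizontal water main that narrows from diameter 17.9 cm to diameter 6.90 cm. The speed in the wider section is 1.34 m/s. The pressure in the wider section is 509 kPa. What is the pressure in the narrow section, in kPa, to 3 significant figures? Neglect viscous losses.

469 kPa

By continuity, v₂ = v₁·A₁/A₂ = 1.34·(252/37.4) = 9.02 m/s.
The pipe is horizontal, so Bernoulli reduces to P₁ + ½ρv₁² = P₂ + ½ρv₂².
P₂ = P₁ − ½ρ(v₂² − v₁²) = 509000 − ½·1000·(9.02² − 1.34²) = 509000 − 39800 = 469000 Pa.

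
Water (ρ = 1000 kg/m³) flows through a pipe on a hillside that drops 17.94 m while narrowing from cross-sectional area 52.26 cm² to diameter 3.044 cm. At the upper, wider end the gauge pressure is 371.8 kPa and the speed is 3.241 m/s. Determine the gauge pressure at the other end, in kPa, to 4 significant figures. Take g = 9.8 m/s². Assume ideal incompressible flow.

Mass conservation (A₁v₁ = A₂v₂) gives v₂ = 3.241 × 52.26/7.277 = 23.27 m/s.
Bernoulli: P₁ + ½ρv₁² + ρg h₁ = P₂ + ½ρv₂² + ρg h₂, so P₂ = P₁ + ½ρ(v₁² − v₂²) − ρg(h₂ − h₁).
P₂ = 371800 + ½·1000·(3.241² − 23.27²) − 1000·9.8·(−17.94) = 371800 + (-265600) − (-175800) = 282000 Pa.

P₂ ≈ 282.0 kPa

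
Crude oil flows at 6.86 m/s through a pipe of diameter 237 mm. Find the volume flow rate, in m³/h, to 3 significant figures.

Q = 1090 m³/h

Q = A·v = 0.0441 m² × 6.86 m/s = 0.303 m³/s.
Converting: 0.303 m³/s × 3600 = 1090 m³/h.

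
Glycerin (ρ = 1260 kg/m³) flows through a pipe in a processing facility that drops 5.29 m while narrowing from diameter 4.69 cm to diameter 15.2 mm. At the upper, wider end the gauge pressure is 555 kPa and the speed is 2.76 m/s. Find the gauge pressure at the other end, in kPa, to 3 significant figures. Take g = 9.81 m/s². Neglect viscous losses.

P₂ ≈ 190 kPa

Continuity gives A₁v₁ = A₂v₂, so v₂ = (17.3 cm²)/(1.81 cm²) × 2.76 m/s = 26.3 m/s.
Bernoulli: P₁ + ½ρv₁² + ρg h₁ = P₂ + ½ρv₂² + ρg h₂, so P₂ = P₁ + ½ρ(v₁² − v₂²) − ρg(h₂ − h₁).
P₂ = 555000 + ½·1260·(2.76² − 26.3²) − 1260·9.81·(−5.29) = 555000 + (-430000) − (-65400) = 190000 Pa.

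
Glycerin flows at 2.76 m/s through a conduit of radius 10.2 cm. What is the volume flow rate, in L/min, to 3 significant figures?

Q = A·v = 0.0327 m² × 2.76 m/s = 0.0902 m³/s.
Converting: 0.0902 m³/s × 60000 = 5410 L/min.

Q ≈ 5410 L/min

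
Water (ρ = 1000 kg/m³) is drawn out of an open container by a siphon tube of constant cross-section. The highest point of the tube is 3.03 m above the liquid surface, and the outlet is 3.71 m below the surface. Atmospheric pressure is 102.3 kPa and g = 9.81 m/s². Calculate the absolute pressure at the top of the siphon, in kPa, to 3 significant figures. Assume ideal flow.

The outlet speed comes from Torricelli: v = √(2g·3.71) = 8.53 m/s.
Continuity keeps v the same throughout the tube; from surface to crest, P_atm + 0 = P_top + ½ρv² + ρg·h_top.
P_top = 102300 − ½·1000·8.53² − 1000·9.81·3.03 = 36200 Pa.

P_top = 36.2 kPa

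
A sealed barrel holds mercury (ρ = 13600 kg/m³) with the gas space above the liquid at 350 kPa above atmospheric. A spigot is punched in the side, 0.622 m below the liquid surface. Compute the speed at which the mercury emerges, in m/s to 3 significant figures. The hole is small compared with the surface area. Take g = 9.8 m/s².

v = 7.98 m/s

Take point 1 at the surface (v₁ ≈ 0) and point 2 at the hole (at atmospheric pressure). Bernoulli: P₁ + ρg h = P_atm + ½ρv₂².
With P₁ − P_atm = 350000 Pa, v₂ = √(2gh + 2ΔP/ρ) = √(2·9.8·0.622 + 2·350000/13600) = 7.98 m/s.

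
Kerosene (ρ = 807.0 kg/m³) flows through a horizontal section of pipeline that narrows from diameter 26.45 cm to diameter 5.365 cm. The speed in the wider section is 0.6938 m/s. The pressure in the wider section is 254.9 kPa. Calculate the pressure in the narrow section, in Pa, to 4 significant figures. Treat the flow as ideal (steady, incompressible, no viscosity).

140300 Pa

Continuity gives A₁v₁ = A₂v₂, so v₂ = (549.5 cm²)/(22.61 cm²) × 0.6938 m/s = 16.86 m/s.
Along the horizontal streamline, P + ½ρv² is constant.
P₂ = P₁ − ½ρ(v₂² − v₁²) = 254900 − ½·807.0·(16.86² − 0.6938²) = 254900 − 114600 = 140300 Pa.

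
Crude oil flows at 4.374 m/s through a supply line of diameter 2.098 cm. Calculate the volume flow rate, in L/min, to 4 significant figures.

Q = A·v = 0.0003457 m² × 4.374 m/s = 0.001512 m³/s.
Converting: 0.001512 m³/s × 60000 = 90.73 L/min.

Q ≈ 90.73 L/min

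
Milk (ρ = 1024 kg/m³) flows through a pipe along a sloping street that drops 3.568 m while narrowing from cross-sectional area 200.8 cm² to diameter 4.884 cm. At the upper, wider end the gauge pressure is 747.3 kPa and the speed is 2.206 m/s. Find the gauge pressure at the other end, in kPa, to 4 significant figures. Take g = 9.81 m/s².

P₂ ≈ 499.4 kPa

Mass conservation (A₁v₁ = A₂v₂) gives v₂ = 2.206 × 200.8/18.73 = 23.64 m/s.
Applying Bernoulli between the two ends and solving for P₂: P₂ = P₁ + ½ρ(v₁² − v₂²) − ρgΔh.
P₂ = 747300 + ½·1024·(2.206² − 23.64²) − 1024·9.81·(−3.568) = 747300 + (-283700) − (-35840) = 499400 Pa.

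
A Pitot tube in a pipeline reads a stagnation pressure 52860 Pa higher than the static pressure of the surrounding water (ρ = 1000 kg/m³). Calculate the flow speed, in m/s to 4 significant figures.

v ≈ 10.28 m/s

Bernoulli between the free stream and the stagnation point: ½ρv² = P_stag − P_static.
v = √(2ΔP/ρ) = √(2·52860/1000) = 10.28 m/s.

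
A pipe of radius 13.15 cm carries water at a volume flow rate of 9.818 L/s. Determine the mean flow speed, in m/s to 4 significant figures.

Q = 9.818 L/s = 0.009818 m³/s.
v = Q/A = 0.009818 / 0.05433 = 0.1807 m/s.

0.1807 m/s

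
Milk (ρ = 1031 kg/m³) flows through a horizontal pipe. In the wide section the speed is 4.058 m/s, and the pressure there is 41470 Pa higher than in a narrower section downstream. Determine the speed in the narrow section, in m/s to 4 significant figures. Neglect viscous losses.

v₂ = 9.844 m/s

With h₁ = h₂, rearranging Bernoulli gives v₂ = √(v₁² + 2ΔP/ρ).
v₂ = √(4.058² + 2·41470/1031) = √(16.47 + 80.45) = 9.844 m/s.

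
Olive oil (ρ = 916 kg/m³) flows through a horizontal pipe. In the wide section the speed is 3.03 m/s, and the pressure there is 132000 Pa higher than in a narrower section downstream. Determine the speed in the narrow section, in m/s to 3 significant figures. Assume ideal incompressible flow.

v₂ ≈ 17.2 m/s

With h₁ = h₂, rearranging Bernoulli gives v₂ = √(v₁² + 2ΔP/ρ).
v₂ = √(3.03² + 2·132000/916) = √(9.18 + 288) = 17.2 m/s.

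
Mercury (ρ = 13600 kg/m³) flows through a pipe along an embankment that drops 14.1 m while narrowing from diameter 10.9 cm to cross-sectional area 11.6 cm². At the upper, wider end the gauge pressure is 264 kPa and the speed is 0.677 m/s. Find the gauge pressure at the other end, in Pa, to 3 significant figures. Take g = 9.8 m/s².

Mass conservation (A₁v₁ = A₂v₂) gives v₂ = 0.677 × 93.3/11.6 = 5.45 m/s.
Bernoulli: P₁ + ½ρv₁² + ρg h₁ = P₂ + ½ρv₂² + ρg h₂, so P₂ = P₁ + ½ρ(v₁² − v₂²) − ρg(h₂ − h₁).
P₂ = 264000 + ½·13600·(0.677² − 5.45²) − 13600·9.8·(−14.1) = 264000 + (-199000) − (-1880000) = 1940000 Pa.

P₂ = 1940000 Pa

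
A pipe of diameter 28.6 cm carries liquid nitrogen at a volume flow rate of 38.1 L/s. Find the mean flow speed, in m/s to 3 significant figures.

v = 0.593 m/s

Q = 38.1 L/s = 0.0381 m³/s.
v = Q/A = 0.0381 / 0.0642 = 0.593 m/s.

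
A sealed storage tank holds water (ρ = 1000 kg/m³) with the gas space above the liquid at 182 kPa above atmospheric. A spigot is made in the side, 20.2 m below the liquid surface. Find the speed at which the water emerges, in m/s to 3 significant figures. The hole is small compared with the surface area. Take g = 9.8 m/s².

v = 27.6 m/s

Take point 1 at the surface (v₁ ≈ 0) and point 2 at the hole (at atmospheric pressure). Bernoulli: P₁ + ρg h = P_atm + ½ρv₂².
With P₁ − P_atm = 182000 Pa, v₂ = √(2gh + 2ΔP/ρ) = √(2·9.8·20.2 + 2·182000/1000) = 27.6 m/s.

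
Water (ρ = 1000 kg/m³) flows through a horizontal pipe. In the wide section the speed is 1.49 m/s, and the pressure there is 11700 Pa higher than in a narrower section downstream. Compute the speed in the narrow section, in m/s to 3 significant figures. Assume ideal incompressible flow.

Along the level pipe P + ½ρv² is conserved, hence v₂² = v₁² + 2(P₁ − P₂)/ρ.
v₂ = √(1.49² + 2·11700/1000) = √(2.22 + 23.4) = 5.06 m/s.

v₂ = 5.06 m/s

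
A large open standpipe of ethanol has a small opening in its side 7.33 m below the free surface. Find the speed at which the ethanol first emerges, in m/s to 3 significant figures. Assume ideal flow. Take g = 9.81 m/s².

12.0 m/s

With the surface at rest and both surface and jet at atmospheric pressure, Bernoulli gives ρg h = ½ρv², so v = √(2gh) = √(2·9.81·7.33) = 12.0 m/s.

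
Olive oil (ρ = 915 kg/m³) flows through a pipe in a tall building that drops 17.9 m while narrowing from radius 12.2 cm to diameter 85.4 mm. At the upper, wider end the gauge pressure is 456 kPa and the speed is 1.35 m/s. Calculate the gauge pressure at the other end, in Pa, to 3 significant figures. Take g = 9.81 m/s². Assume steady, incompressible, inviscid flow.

P₂ = 562000 Pa

Mass conservation (A₁v₁ = A₂v₂) gives v₂ = 1.35 × 468/57.3 = 11.0 m/s.
Bernoulli: P₁ + ½ρv₁² + ρg h₁ = P₂ + ½ρv₂² + ρg h₂, so P₂ = P₁ + ½ρ(v₁² − v₂²) − ρg(h₂ − h₁).
P₂ = 456000 + ½·915·(1.35² − 11.0²) − 915·9.81·(−17.9) = 456000 + (-54700) − (-161000) = 562000 Pa.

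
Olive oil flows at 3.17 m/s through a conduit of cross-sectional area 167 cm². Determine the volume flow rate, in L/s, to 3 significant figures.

Q = A·v = 0.0167 m² × 3.17 m/s = 0.0529 m³/s.
Converting: 0.0529 m³/s × 1000 = 52.9 L/s.

Q = 52.9 L/s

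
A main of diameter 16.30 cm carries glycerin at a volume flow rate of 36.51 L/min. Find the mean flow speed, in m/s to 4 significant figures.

v = 0.02916 m/s

Q = 36.51 L/min = 0.0006085 m³/s.
v = Q/A = 0.0006085 / 0.02087 = 0.02916 m/s.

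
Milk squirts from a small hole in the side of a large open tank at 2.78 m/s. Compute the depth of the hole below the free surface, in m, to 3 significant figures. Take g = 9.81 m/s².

h ≈ 0.394 m

Inverting v = √(2gh) gives h = v² / 2g.
h = 2.78²/(2·9.81) = 7.73/19.62 = 0.394 m.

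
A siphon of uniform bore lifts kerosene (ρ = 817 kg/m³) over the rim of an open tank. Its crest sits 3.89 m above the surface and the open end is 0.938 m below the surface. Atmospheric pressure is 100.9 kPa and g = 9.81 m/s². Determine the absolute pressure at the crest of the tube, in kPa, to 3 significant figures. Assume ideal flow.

P_top ≈ 62.2 kPa

Bernoulli surface→outlet gives ½v² = g·h_out, so v = √(2·9.81·0.938) = 4.29 m/s.
The bore is uniform, so the speed at the crest is the same v. Bernoulli surface→crest: P_atm = P_top + ½ρv² + ρg·h_top.
P_top = 100900 − ½·817·4.29² − 817·9.81·3.89 = 62200 Pa.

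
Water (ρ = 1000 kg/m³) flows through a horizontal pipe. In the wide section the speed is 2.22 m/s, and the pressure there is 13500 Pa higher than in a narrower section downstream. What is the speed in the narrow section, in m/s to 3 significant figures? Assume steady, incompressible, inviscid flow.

Horizontal Bernoulli: P₁ + ½ρv₁² = P₂ + ½ρv₂², so v₂² = v₁² + 2(P₁ − P₂)/ρ.
v₂ = √(2.22² + 2·13500/1000) = √(4.93 + 27.0) = 5.65 m/s.

v₂ = 5.65 m/s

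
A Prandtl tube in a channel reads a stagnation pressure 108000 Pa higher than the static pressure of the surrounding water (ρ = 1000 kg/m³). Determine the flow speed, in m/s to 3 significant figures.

The dynamic pressure equals the rise in static pressure at the stagnation point: ΔP = ½ρv².
v = √(2ΔP/ρ) = √(2·108000/1000) = 14.7 m/s.

v ≈ 14.7 m/s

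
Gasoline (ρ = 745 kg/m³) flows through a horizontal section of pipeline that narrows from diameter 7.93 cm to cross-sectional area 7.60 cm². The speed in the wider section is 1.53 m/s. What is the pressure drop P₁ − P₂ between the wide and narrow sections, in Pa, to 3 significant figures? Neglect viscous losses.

By continuity, v₂ = v₁·A₁/A₂ = 1.53·(49.4/7.60) = 9.94 m/s.
With no height change, Bernoulli's equation is P₁ + ½ρv₁² = P₂ + ½ρv₂².
P₁ − P₂ = ½·745·(9.94² − 1.53²) = ½·745·96.5 = 36000 Pa.

ΔP ≈ 36000 Pa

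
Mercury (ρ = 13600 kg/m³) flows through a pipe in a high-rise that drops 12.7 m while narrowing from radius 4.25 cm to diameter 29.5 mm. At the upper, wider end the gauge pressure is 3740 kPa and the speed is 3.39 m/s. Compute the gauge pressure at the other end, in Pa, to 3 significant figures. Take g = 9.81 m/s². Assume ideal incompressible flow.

Mass conservation (A₁v₁ = A₂v₂) gives v₂ = 3.39 × 56.7/6.83 = 28.1 m/s.
Bernoulli: P₁ + ½ρv₁² + ρg h₁ = P₂ + ½ρv₂² + ρg h₂, so P₂ = P₁ + ½ρ(v₁² − v₂²) − ρg(h₂ − h₁).
P₂ = 3740000 + ½·13600·(3.39² − 28.1²) − 13600·9.81·(−12.7) = 3740000 + (-5310000) − (-1690000) = 126000 Pa.

P₂ ≈ 126000 Pa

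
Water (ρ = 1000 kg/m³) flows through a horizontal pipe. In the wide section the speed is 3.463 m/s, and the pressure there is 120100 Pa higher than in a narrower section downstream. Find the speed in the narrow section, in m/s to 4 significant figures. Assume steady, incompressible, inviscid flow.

v₂ = 15.88 m/s

With h₁ = h₂, rearranging Bernoulli gives v₂ = √(v₁² + 2ΔP/ρ).
v₂ = √(3.463² + 2·120100/1000) = √(11.99 + 240.2) = 15.88 m/s.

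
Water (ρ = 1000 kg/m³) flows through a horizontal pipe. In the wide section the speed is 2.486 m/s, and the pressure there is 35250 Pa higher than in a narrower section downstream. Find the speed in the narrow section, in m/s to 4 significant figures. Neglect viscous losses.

Along the level pipe P + ½ρv² is conserved, hence v₂² = v₁² + 2(P₁ − P₂)/ρ.
v₂ = √(2.486² + 2·35250/1000) = √(6.180 + 70.50) = 8.757 m/s.

v₂ ≈ 8.757 m/s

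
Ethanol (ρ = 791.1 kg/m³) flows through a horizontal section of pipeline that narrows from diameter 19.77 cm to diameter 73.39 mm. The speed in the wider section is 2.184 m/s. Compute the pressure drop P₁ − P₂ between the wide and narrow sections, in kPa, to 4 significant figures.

ΔP ≈ 97.47 kPa

Mass conservation (A₁v₁ = A₂v₂) gives v₂ = 2.184 × 307.0/42.30 = 15.85 m/s.
The pipe is horizontal, so Bernoulli reduces to P₁ + ½ρv₁² = P₂ + ½ρv₂².
P₁ − P₂ = ½·791.1·(15.85² − 2.184²) = ½·791.1·246.4 = 97470 Pa.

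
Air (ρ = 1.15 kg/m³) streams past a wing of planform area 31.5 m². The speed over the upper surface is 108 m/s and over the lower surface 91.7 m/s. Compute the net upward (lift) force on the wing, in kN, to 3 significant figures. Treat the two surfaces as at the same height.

With equal heights on the two surfaces, Bernoulli gives P_lower − P_upper = ½ρ(v_upper² − v_lower²).
ΔP = ½·1.15·(108² − 91.7²) = 1870 Pa.
Lift = ΔP · A = 1870 × 31.5 = 59000 N.

F = 59.0 kN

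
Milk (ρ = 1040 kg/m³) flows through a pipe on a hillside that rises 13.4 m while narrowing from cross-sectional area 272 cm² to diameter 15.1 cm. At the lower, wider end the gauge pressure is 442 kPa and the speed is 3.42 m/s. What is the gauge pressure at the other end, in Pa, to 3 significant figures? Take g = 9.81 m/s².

P₂ = 297000 Pa

Mass conservation (A₁v₁ = A₂v₂) gives v₂ = 3.42 × 272/179 = 5.19 m/s.
Bernoulli: P₁ + ½ρv₁² + ρg h₁ = P₂ + ½ρv₂² + ρg h₂, so P₂ = P₁ + ½ρ(v₁² − v₂²) − ρg(h₂ − h₁).
P₂ = 442000 + ½·1040·(3.42² − 5.19²) − 1040·9.81·(+13.4) = 442000 + (-7950) − (137000) = 297000 Pa.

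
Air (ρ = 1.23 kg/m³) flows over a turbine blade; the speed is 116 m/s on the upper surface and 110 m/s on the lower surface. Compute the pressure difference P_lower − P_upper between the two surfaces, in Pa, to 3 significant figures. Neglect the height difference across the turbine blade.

ΔP ≈ 834 Pa

Bernoulli (same height): P_lower − P_upper = ½ρ(v_upper² − v_lower²).
ΔP = ½·1.23·(116² − 110²) = 834 Pa.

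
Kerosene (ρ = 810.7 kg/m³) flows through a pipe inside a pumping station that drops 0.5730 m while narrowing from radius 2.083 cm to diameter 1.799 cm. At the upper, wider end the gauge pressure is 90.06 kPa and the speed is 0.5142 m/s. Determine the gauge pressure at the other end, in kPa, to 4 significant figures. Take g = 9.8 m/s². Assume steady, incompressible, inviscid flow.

By continuity, v₂ = v₁·A₁/A₂ = 0.5142·(13.63/2.542) = 2.757 m/s.
Bernoulli: P₁ + ½ρv₁² + ρg h₁ = P₂ + ½ρv₂² + ρg h₂, so P₂ = P₁ + ½ρ(v₁² − v₂²) − ρg(h₂ − h₁).
P₂ = 90060 + ½·810.7·(0.5142² − 2.757²) − 810.7·9.8·(−0.5730) = 90060 + (-2975) − (-4552) = 91640 Pa.

P₂ ≈ 91.64 kPa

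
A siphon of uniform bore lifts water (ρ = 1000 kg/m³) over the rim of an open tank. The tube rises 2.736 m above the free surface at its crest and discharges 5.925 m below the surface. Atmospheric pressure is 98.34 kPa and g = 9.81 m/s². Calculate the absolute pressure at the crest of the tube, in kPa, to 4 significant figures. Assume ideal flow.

13.38 kPa

From the surface to the outlet (both open to atmosphere, surface at rest): v = √(2g·h_out) = √(2·9.81·5.925) = 10.78 m/s.
With constant cross-section the crest speed equals v; applying Bernoulli from the surface up to the crest, P_top = P_atm − ½ρv² − ρg·h_top.
P_top = 98340 − ½·1000·10.78² − 1000·9.81·2.736 = 13380 Pa.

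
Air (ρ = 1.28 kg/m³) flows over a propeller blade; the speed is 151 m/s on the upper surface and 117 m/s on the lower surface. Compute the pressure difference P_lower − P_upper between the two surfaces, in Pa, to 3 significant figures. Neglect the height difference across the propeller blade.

With negligible Δh, P + ½ρv² is constant, so P_low − P_up = ½ρ(v_up² − v_low²).
ΔP = ½·1.28·(151² − 117²) = 5830 Pa.

ΔP ≈ 5830 Pa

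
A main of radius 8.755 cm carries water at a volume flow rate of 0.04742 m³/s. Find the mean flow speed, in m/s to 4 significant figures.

Q = 0.04742 m³/s = 0.04742 m³/s.
v = Q/A = 0.04742 / 0.02408 = 1.969 m/s.

v = 1.969 m/s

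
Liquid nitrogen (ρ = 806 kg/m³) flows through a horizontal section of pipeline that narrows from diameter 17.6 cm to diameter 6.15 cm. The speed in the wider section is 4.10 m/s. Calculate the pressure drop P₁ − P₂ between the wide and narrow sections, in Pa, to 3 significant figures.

The volume flow rate is constant, so v₂ = (A₁/A₂)v₁ = (243/29.7)·4.10 = 33.6 m/s.
Bernoulli (h₁ = h₂): P₁ − P₂ = ½ρ(v₂² − v₁²).
P₁ − P₂ = ½·806·(33.6² − 4.10²) = ½·806·1110 = 448000 Pa.

448000 Pa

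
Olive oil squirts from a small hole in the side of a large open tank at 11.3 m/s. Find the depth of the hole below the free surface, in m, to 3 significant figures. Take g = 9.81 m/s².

Torricelli: v = √(2gh), so h = v²/(2g).
h = 11.3²/(2·9.81) = 128/19.62 = 6.51 m.

h ≈ 6.51 m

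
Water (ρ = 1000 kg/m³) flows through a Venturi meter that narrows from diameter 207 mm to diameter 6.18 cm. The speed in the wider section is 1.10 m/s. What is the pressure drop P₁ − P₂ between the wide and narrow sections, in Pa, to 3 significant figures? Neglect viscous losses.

ΔP ≈ 75500 Pa

Continuity gives A₁v₁ = A₂v₂, so v₂ = (337 cm²)/(30.0 cm²) × 1.10 m/s = 12.3 m/s.
With no height change, Bernoulli's equation is P₁ + ½ρv₁² = P₂ + ½ρv₂².
P₁ − P₂ = ½·1000·(12.3² − 1.10²) = ½·1000·151 = 75500 Pa.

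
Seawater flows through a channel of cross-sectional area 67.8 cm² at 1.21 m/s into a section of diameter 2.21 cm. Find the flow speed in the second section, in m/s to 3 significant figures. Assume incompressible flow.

Mass conservation (A₁v₁ = A₂v₂) gives v₂ = 1.21 × 67.8/3.84 = 21.4 m/s.

v₂ ≈ 21.4 m/s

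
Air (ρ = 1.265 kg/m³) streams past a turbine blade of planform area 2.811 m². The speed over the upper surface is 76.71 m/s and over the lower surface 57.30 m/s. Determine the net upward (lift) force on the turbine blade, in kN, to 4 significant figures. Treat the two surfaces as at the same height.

F = 4.625 kN

From P + ½ρv² = const at equal height, P_low − P_up = ½ρ(v_up² − v_low²).
ΔP = ½·1.265·(76.71² − 57.30²) = 1645 Pa.
Lift = ΔP · A = 1645 × 2.811 = 4625 N.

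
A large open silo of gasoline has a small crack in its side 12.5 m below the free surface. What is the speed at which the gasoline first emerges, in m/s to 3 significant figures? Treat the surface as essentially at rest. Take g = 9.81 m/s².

v ≈ 15.7 m/s

Bernoulli from surface to hole (P equal, v_surface ≈ 0): v = √(2gh) = √(2×9.81×12.5) = 15.7 m/s.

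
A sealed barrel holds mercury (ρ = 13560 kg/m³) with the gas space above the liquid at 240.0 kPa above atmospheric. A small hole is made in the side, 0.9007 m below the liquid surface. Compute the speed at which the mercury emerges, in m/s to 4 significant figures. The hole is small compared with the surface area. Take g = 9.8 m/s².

Take point 1 at the surface (v₁ ≈ 0) and point 2 at the hole (at atmospheric pressure). Bernoulli: P₁ + ρg h = P_atm + ½ρv₂².
With P₁ − P_atm = 240000 Pa, v₂ = √(2gh + 2ΔP/ρ) = √(2·9.8·0.9007 + 2·240000/13560) = 7.284 m/s.

v ≈ 7.284 m/s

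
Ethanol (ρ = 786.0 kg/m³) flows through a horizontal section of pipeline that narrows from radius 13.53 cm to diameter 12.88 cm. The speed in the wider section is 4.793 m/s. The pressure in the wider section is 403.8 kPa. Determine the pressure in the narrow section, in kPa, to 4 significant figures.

P₂ ≈ 236.9 kPa

The volume flow rate is constant, so v₂ = (A₁/A₂)v₁ = (575.1/130.3)·4.793 = 21.16 m/s.
With no height change, Bernoulli's equation is P₁ + ½ρv₁² = P₂ + ½ρv₂².
P₂ = P₁ − ½ρ(v₂² − v₁²) = 403800 − ½·786.0·(21.16² − 4.793²) = 403800 − 166900 = 236900 Pa.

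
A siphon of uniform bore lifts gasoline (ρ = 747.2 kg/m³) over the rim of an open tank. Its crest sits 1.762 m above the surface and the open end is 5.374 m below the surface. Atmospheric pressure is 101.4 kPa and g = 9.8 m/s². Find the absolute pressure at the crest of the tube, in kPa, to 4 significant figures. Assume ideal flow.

Bernoulli surface→outlet gives ½v² = g·h_out, so v = √(2·9.8·5.374) = 10.26 m/s.
With constant cross-section the crest speed equals v; applying Bernoulli from the surface up to the crest, P_top = P_atm − ½ρv² − ρg·h_top.
P_top = 101400 − ½·747.2·10.26² − 747.2·9.8·1.762 = 49150 Pa.

49.15 kPa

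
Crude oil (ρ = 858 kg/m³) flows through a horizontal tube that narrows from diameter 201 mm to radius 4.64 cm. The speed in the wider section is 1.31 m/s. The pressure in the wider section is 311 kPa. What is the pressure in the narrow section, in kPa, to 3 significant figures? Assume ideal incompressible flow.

296 kPa

The volume flow rate is constant, so v₂ = (A₁/A₂)v₁ = (317/67.6)·1.31 = 6.15 m/s.
With no height change, Bernoulli's equation is P₁ + ½ρv₁² = P₂ + ½ρv₂².
P₂ = P₁ − ½ρ(v₂² − v₁²) = 311000 − ½·858·(6.15² − 1.31²) = 311000 − 15500 = 296000 Pa.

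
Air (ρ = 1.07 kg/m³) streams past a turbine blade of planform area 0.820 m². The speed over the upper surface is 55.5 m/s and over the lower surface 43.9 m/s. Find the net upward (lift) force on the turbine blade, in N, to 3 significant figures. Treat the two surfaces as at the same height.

The faster flow above has the lower pressure; Bernoulli (same height) gives ΔP = ½ρ(v_up² − v_low²).
ΔP = ½·1.07·(55.5² − 43.9²) = 617 Pa.
Lift = ΔP · A = 617 × 0.820 = 506 N.

F ≈ 506 N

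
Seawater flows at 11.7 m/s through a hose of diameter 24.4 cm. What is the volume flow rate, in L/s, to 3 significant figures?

Q = 547 L/s

Q = A·v = 0.0468 m² × 11.7 m/s = 0.547 m³/s.
Converting: 0.547 m³/s × 1000 = 547 L/s.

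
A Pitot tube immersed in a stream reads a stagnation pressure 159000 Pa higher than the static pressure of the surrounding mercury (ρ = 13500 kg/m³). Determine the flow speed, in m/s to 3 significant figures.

v = 4.85 m/s

The dynamic pressure equals the rise in static pressure at the stagnation point: ΔP = ½ρv².
v = √(2ΔP/ρ) = √(2·159000/13500) = 4.85 m/s.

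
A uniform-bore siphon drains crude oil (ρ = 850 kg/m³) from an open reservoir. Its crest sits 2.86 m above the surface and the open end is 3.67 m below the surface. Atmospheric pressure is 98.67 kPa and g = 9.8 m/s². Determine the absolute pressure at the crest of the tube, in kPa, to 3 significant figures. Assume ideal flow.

44.3 kPa

From the surface to the outlet (both open to atmosphere, surface at rest): v = √(2g·h_out) = √(2·9.8·3.67) = 8.48 m/s.
With constant cross-section the crest speed equals v; applying Bernoulli from the surface up to the crest, P_top = P_atm − ½ρv² − ρg·h_top.
P_top = 98670 − ½·850·8.48² − 850·9.8·2.86 = 44300 Pa.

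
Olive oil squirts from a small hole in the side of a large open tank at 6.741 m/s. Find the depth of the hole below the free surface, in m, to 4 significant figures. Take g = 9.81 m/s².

h ≈ 2.316 m

Inverting v = √(2gh) gives h = v² / 2g.
h = 6.741²/(2·9.81) = 45.44/19.62 = 2.316 m.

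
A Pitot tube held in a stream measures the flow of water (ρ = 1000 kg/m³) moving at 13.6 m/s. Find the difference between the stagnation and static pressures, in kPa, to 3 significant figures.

The dynamic pressure equals the rise in static pressure at the stagnation point: ΔP = ½ρv².
ΔP = ½·1000·13.6² = 92500 Pa.

ΔP ≈ 92.5 kPa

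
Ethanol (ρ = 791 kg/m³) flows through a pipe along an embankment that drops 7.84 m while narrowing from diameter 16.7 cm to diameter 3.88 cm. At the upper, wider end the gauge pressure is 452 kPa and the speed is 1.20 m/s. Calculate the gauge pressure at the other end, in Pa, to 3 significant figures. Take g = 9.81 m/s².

P₂ ≈ 318000 Pa

By continuity, v₂ = v₁·A₁/A₂ = 1.20·(219/11.8) = 22.2 m/s.
Energy conservation along the streamline gives P₂ = P₁ − ½ρ(v₂² − v₁²) − ρg(h₂ − h₁).
P₂ = 452000 + ½·791·(1.20² − 22.2²) − 791·9.81·(−7.84) = 452000 + (-195000) − (-60800) = 318000 Pa.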